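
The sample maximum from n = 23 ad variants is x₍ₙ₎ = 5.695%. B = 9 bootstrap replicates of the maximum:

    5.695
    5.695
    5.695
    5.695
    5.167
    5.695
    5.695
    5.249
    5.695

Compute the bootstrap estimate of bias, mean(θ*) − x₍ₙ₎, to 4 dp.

mean(θ*) = (5.695 + 5.695 + 5.695 + 5.695 + 5.167 + 5.695 + 5.695 + 5.249 + 5.695) / 9 = 5.58678
bias = 5.58678 − 5.695

bias = −0.1082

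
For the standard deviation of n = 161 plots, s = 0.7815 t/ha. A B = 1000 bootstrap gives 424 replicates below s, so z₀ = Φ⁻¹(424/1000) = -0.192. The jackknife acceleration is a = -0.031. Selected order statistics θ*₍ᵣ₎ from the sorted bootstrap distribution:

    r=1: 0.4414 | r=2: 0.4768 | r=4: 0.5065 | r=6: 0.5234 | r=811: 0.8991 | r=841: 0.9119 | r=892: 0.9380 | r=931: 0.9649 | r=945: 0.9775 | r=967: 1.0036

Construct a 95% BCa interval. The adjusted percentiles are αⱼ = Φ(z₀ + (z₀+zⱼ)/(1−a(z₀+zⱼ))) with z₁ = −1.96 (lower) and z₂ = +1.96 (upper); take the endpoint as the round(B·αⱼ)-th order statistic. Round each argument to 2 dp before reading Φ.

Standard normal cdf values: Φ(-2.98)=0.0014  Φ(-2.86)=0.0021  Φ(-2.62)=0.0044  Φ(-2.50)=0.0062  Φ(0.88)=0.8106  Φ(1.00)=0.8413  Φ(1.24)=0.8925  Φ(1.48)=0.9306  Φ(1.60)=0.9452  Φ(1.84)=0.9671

Lower: z₀ + z₁ = -0.192 + (-1.960) = -2.152; 1 − a(z₀+z₁) = 1 − (-0.031)(-2.152) = 0.9333; argument = -0.192 + (-2.152)/0.9333 = -2.4978 → -2.50.
α₁ = Φ(-2.50) = 0.0062; rank = round(1000 × 0.0062) = 6; θ*₍6₎ = 0.5234.
Upper: z₀ + z₂ = 1.768; 1 − a(z₀+z₂) = 1.0548; argument = 1.4841 → 1.48; α₂ = 0.9306; rank = 931; θ*₍931₎ = 0.9649.

(0.5234, 0.9649)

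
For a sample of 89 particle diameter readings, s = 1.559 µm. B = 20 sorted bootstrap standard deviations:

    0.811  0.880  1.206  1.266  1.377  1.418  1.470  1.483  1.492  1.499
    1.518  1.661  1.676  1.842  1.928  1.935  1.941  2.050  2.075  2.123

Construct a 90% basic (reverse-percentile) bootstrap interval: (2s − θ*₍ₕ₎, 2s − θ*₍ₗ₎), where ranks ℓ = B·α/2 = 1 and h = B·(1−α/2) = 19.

Percentile endpoints at ranks 1 and 19: θ*₍1₎ = 0.811, θ*₍19₎ = 2.075.
Basic interval reflects these around s:
  lower = 2 × 1.559 − 2.075 = 1.043
  upper = 2 × 1.559 − 0.811 = 2.307

(1.043, 2.307)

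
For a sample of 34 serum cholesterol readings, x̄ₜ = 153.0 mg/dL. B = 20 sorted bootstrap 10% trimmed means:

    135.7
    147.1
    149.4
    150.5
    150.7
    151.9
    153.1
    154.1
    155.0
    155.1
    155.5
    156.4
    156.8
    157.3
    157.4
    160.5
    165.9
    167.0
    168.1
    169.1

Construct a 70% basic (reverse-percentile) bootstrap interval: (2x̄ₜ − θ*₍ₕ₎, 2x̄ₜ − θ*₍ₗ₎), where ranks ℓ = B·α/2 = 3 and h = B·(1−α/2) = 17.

(140.1, 156.6)

Percentile endpoints at ranks 3 and 17: θ*₍3₎ = 149.4, θ*₍17₎ = 165.9.
Basic interval reflects these around x̄ₜ:
  lower = 2 × 153.0 − 165.9 = 140.1
  upper = 2 × 153.0 − 149.4 = 156.6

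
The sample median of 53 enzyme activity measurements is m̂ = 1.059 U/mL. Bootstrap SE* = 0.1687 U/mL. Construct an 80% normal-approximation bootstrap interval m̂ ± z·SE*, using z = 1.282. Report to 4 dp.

(0.8427, 1.2753)

Margin = 1.282 × 0.1687 = 0.21627
Interval: 1.059 ± 0.21627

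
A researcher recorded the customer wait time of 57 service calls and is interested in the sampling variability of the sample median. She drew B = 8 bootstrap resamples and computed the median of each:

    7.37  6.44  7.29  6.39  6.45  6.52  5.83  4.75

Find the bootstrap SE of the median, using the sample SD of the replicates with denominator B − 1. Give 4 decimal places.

Bootstrap SE is the standard deviation of the 8 replicate medians.
Mean of replicates: (7.37 + 6.44 + 7.29 + 6.39 + 6.45 + 6.52 + 5.83 + 4.75) / 8 = 51.04000 / 8 = 6.38000
Sum of squared deviations: (+0.99000)² + (+0.06000)² + (+0.91000)² + (+0.01000)² + (+0.07000)² + (+0.14000)² + (−0.55000)² + (−1.63000)² = 4.79580
Variance = 4.79580 / 7 = 0.68511
SE* = √0.68511

SE* = 0.8277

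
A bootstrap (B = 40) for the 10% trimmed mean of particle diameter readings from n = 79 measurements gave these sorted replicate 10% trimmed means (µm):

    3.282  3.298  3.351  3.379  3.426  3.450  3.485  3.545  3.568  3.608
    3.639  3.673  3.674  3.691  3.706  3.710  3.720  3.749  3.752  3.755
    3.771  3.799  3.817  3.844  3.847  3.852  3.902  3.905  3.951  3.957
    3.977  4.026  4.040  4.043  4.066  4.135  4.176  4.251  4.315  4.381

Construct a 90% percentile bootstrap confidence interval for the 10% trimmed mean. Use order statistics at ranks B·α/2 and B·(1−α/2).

α = 0.10; lower rank = 40 × 0.050 = 2; upper rank = 40 × 0.950 = 38.
The 2nd smallest replicate is 3.298; the 38th is 4.251.

(3.298, 4.251)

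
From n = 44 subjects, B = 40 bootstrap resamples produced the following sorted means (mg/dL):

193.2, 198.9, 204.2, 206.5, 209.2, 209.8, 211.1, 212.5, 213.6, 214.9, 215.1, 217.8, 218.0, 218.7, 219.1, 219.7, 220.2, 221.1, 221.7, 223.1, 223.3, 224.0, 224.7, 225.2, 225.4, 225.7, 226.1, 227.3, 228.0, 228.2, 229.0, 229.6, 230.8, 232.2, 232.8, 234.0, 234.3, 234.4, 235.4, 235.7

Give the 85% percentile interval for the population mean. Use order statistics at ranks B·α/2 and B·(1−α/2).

α = 0.15; lower rank = 40 × 0.075 = 3; upper rank = 40 × 0.925 = 37.
The 3rd smallest replicate is 204.2; the 37th is 234.3.

(204.2, 234.3)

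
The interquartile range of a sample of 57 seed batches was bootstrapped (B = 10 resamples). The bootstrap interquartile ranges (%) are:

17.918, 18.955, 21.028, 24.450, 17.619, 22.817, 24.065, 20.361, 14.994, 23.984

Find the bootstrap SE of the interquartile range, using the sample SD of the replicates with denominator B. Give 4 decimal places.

SE* = 3.0601

Bootstrap SE is the standard deviation of the 10 replicate interquartile ranges.
Mean of replicates: (17.918 + 18.955 + 21.028 + 24.450 + 17.619 + 22.817 + 24.065 + 20.361 + 14.994 + 23.984) / 10 = 206.19100 / 10 = 20.61910
Sum of squared deviations: (−2.70110)² + (−1.66410)² + (+0.40890)² + (+3.83090)² + (−3.00010)² + (+2.19790)² + (+3.44590)² + (−0.25810)² + (−5.62510)² + (+3.36490)² = 93.64467
Variance = 93.64467 / 10 = 9.36447
SE* = √9.36447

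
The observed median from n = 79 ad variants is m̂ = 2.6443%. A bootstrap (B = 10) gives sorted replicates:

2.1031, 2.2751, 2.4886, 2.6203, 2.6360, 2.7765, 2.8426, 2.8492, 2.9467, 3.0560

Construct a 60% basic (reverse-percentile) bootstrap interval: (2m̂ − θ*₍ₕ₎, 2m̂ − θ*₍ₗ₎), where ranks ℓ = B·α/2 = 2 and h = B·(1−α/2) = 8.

(2.4394, 3.0135)

Percentile endpoints at ranks 2 and 8: θ*₍2₎ = 2.2751, θ*₍8₎ = 2.8492.
Basic interval reflects these around m̂:
  lower = 2 × 2.6443 − 2.8492 = 2.4394
  upper = 2 × 2.6443 − 2.2751 = 3.0135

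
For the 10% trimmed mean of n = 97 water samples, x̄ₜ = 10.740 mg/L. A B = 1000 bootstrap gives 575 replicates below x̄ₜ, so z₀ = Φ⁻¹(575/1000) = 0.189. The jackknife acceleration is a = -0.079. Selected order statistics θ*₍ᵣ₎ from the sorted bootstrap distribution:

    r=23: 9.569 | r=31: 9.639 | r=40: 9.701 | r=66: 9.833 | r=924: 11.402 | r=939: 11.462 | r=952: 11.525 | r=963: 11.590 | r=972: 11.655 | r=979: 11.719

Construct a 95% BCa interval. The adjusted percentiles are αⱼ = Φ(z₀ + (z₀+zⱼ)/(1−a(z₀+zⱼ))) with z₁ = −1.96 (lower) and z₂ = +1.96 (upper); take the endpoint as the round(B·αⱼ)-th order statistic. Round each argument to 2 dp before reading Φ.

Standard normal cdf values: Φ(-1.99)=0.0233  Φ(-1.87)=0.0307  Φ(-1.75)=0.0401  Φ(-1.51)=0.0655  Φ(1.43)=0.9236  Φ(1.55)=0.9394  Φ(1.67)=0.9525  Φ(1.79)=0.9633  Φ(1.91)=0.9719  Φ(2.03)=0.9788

Lower: z₀ + z₁ = 0.189 + (-1.960) = -1.771; 1 − a(z₀+z₁) = 1 − (-0.079)(-1.771) = 0.8601; argument = 0.189 + (-1.771)/0.8601 = -1.8701 → -1.87.
α₁ = Φ(-1.87) = 0.0307; rank = round(1000 × 0.0307) = 31; θ*₍31₎ = 9.639.
Upper: z₀ + z₂ = 2.149; 1 − a(z₀+z₂) = 1.1698; argument = 2.0261 → 2.03; α₂ = 0.9788; rank = 979; θ*₍979₎ = 11.719.

(9.639, 11.719)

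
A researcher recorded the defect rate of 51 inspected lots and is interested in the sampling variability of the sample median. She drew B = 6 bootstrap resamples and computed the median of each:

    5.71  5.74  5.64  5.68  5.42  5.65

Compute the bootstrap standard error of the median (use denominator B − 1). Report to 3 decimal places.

Bootstrap SE is the standard deviation of the 6 replicate medians.
Mean of replicates: (5.71 + 5.74 + 5.64 + 5.68 + 5.42 + 5.65) / 6 = 33.8400 / 6 = 5.6400
Sum of squared deviations: (+0.0700)² + (+0.1000)² + (−0.0000)² + (+0.0400)² + (−0.2200)² + (+0.0100)² = 0.0650
Variance = 0.0650 / 5 = 0.0130
SE* = √0.0130

SE* = 0.114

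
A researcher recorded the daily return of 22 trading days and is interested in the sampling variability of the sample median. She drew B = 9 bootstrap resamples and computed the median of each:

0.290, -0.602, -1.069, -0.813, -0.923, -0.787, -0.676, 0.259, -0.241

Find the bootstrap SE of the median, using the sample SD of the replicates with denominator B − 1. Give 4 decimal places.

SE* = 0.4989

Bootstrap SE is the standard deviation of the 9 replicate medians.
Mean of replicates: (0.290 + (-0.602) + (-1.069) + (-0.813) + (-0.923) + (-0.787) + (-0.676) + 0.259 + (-0.241)) / 9 = -4.56200 / 9 = -0.50689
Sum of squared deviations: (+0.79689)² + (−0.09511)² + (−0.56211)² + (−0.30611)² + (−0.41611)² + (−0.28011)² + (−0.16911)² + (+0.76589)² + (+0.26589)² = 1.99124
Variance = 1.99124 / 8 = 0.24891
SE* = √0.24891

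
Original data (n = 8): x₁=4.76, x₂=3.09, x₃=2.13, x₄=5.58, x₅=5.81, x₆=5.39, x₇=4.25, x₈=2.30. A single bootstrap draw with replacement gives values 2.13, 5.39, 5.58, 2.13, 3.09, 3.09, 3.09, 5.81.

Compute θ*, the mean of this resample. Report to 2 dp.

Mean = (2.13 + 5.39 + 5.58 + 2.13 + 3.09 + 3.09 + 3.09 + 5.81) / 8 = 30.310 / 8 = 3.79

θ* = 3.79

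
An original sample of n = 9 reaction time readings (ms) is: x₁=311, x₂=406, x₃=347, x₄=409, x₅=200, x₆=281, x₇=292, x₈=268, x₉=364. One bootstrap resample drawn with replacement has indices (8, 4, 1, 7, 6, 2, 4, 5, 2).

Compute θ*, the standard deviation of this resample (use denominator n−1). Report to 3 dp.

Resample values: 268, 409, 311, 292, 281, 406, 409, 200, 406.
Mean = 331.3333; sum of squared deviations = 48968.0000
s² = 48968.0000 / 8 = 6121.0000
s = √6121.0000 = 78.237

θ* = 78.237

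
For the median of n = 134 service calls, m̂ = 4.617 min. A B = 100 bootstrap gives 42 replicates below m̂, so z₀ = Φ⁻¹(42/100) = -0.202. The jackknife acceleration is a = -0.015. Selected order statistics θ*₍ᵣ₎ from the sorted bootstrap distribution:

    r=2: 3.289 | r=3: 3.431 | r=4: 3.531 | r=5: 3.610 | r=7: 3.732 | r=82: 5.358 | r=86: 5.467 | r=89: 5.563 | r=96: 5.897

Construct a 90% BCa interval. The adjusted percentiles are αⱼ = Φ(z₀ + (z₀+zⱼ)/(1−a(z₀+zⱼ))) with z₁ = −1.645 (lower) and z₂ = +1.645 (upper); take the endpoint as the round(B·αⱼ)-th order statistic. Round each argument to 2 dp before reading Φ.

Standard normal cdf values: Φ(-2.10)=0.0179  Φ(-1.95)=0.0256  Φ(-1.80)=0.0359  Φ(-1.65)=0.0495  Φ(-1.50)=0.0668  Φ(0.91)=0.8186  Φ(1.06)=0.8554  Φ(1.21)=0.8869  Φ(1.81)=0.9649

Lower: z₀ + z₁ = -0.202 + (-1.645) = -1.847; 1 − a(z₀+z₁) = 1 − (-0.015)(-1.847) = 0.9723; argument = -0.202 + (-1.847)/0.9723 = -2.1016 → -2.10.
α₁ = Φ(-2.10) = 0.0179; rank = round(100 × 0.0179) = 2; θ*₍2₎ = 3.289.
Upper: z₀ + z₂ = 1.443; 1 − a(z₀+z₂) = 1.0216; argument = 1.2104 → 1.21; α₂ = 0.8869; rank = 89; θ*₍89₎ = 5.563.

(3.289, 5.563)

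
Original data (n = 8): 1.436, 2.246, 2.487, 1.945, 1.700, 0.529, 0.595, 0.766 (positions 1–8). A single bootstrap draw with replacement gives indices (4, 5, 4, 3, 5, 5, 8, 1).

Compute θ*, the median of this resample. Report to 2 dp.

Resample values: 1.945, 1.700, 1.945, 2.487, 1.700, 1.700, 0.766, 1.436.
Sorted: 0.766, 1.436, 1.700, 1.700, 1.700, 1.945, 1.945, 2.487
Median = average of the two middle values = 1.70

θ* = 1.70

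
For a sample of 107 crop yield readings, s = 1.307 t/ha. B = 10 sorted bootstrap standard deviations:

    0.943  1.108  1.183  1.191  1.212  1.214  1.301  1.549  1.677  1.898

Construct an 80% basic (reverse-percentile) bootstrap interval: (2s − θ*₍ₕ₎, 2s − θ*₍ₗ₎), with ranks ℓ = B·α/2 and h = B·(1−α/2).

(0.937, 1.671)

Percentile endpoints at ranks 1 and 9: θ*₍1₎ = 0.943, θ*₍9₎ = 1.677.
Basic interval reflects these around s:
  lower = 2 × 1.307 − 1.677 = 0.937
  upper = 2 × 1.307 − 0.943 = 1.671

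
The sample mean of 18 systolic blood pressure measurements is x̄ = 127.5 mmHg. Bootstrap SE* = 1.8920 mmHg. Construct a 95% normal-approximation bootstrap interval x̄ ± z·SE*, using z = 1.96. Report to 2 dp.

(123.79, 131.21)

Margin = 1.96 × 1.8920 = 3.708
Interval: 127.5 ± 3.708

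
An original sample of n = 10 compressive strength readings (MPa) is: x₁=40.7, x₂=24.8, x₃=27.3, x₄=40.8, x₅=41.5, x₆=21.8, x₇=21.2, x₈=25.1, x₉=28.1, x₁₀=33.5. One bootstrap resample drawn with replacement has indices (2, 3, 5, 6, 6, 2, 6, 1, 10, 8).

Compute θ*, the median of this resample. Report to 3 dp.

θ* = 24.950

Resample values: 24.8, 27.3, 41.5, 21.8, 21.8, 24.8, 21.8, 40.7, 33.5, 25.1.
Sorted: 21.8, 21.8, 21.8, 24.8, 24.8, 25.1, 27.3, 33.5, 40.7, 41.5
Median = average of the two middle values = 24.950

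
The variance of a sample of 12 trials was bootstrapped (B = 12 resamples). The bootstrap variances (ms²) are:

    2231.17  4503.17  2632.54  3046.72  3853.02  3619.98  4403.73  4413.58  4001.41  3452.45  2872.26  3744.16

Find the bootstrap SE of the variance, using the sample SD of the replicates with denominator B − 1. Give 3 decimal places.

Bootstrap SE is the standard deviation of the 12 replicate variances.
Mean of replicates: (2231.17 + 4503.17 + 2632.54 + 3046.72 + 3853.02 + 3619.98 + 4403.73 + 4413.58 + 4001.41 + 3452.45 + 2872.26 + 3744.16) / 12 = 42774.1900 / 12 = 3564.5158
Sum of squared deviations: (−1333.3458)² + (+938.6542)² + (−931.9758)² + (−517.7958)² + (+288.5042)² + (+55.4642)² + (+839.2142)² + (+849.0642)² + (+436.8942)² + (−112.0658)² + (−692.2558)² + (+179.6442)² = 6022000.9687
Variance = 6022000.9687 / 11 = 547454.6335
SE* = √547454.6335

SE* = 739.902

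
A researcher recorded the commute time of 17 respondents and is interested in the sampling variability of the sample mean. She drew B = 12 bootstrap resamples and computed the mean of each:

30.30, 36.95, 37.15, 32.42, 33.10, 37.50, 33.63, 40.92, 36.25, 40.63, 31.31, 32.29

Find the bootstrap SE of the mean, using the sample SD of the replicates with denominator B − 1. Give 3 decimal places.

Bootstrap SE is the standard deviation of the 12 replicate means.
Mean of replicates: (30.30 + 36.95 + 37.15 + 32.42 + 33.10 + 37.50 + 33.63 + 40.92 + 36.25 + 40.63 + 31.31 + 32.29) / 12 = 422.4500 / 12 = 35.2042
Sum of squared deviations: (−4.9042)² + (+1.7458)² + (+1.9458)² + (−2.7842)² + (−2.1042)² + (+2.2958)² + (−1.5742)² + (+5.7158)² + (+1.0458)² + (+5.4258)² + (−3.8942)² + (−2.9142)² = 137.6741
Variance = 137.6741 / 11 = 12.5158
SE* = √12.5158

SE* = 3.538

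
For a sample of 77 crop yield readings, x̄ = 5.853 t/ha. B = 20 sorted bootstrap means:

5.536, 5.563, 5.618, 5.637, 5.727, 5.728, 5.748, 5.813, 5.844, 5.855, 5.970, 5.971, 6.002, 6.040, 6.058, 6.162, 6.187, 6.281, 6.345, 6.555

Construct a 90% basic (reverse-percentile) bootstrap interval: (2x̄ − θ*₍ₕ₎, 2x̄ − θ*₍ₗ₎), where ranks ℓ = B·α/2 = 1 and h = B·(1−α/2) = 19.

Percentile endpoints at ranks 1 and 19: θ*₍1₎ = 5.536, θ*₍19₎ = 6.345.
Basic interval reflects these around x̄:
  lower = 2 × 5.853 − 6.345 = 5.361
  upper = 2 × 5.853 − 5.536 = 6.170

(5.361, 6.170)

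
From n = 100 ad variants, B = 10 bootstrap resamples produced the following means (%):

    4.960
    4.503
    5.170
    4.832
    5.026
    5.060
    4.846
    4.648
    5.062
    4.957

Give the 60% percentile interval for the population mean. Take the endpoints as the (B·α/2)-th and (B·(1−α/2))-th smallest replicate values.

(4.648, 5.060)

Sorted replicates: 4.503, 4.648, 4.832, 4.846, 4.957, 4.960, 5.026, 5.060, 5.062, 5.170
α = 0.40; lower rank = 10 × 0.200 = 2; upper rank = 10 × 0.800 = 8.
The 2nd smallest replicate is 4.648; the 8th is 5.060.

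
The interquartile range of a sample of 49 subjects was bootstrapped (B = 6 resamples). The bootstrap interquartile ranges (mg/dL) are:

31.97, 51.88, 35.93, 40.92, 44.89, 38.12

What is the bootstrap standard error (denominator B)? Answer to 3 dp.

Bootstrap SE is the standard deviation of the 6 replicate interquartile ranges.
Mean of replicates: (31.97 + 51.88 + 35.93 + 40.92 + 44.89 + 38.12) / 6 = 243.7100 / 6 = 40.6183
Sum of squared deviations: (−8.6483)² + (+11.2617)² + (−4.6883)² + (+0.3017)² + (+4.2717)² + (−2.4983)² = 248.1791
Variance = 248.1791 / 6 = 41.3632
SE* = √41.3632

SE* = 6.431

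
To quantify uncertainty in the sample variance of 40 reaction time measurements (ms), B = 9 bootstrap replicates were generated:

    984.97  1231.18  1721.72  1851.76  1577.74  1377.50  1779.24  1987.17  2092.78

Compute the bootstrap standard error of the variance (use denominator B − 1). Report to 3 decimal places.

Bootstrap SE is the standard deviation of the 9 replicate variances.
Mean of replicates: (984.97 + 1231.18 + 1721.72 + 1851.76 + 1577.74 + 1377.50 + 1779.24 + 1987.17 + 2092.78) / 9 = 14604.0600 / 9 = 1622.6733
Sum of squared deviations: (−637.7033)² + (−391.4933)² + (+99.0467)² + (+229.0867)² + (−44.9333)² + (−245.1733)² + (+156.5667)² + (+364.4967)² + (+470.1067)² = 1062723.7014
Variance = 1062723.7014 / 8 = 132840.4627
SE* = √132840.4627

SE* = 364.473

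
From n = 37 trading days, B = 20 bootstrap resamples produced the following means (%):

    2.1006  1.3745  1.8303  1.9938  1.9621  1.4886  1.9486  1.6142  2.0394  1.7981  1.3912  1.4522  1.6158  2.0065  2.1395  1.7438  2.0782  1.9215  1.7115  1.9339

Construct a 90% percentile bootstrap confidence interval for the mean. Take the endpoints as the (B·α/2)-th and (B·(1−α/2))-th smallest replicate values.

(1.3745, 2.1006)

Sorted replicates: 1.3745, 1.3912, 1.4522, 1.4886, 1.6142, 1.6158, 1.7115, 1.7438, 1.7981, 1.8303, 1.9215, 1.9339, 1.9486, 1.9621, 1.9938, 2.0065, 2.0394, 2.0782, 2.1006, 2.1395
α = 0.10; lower rank = 20 × 0.050 = 1; upper rank = 20 × 0.950 = 19.
The 1st smallest replicate is 1.3745; the 19th is 2.1006.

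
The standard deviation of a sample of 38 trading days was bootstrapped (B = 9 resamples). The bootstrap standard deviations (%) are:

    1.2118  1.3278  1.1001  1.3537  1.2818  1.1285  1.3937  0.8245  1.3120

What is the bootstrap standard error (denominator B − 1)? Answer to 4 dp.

Bootstrap SE is the standard deviation of the 9 replicate standard deviations.
Mean of replicates: (1.2118 + 1.3278 + 1.1001 + 1.3537 + 1.2818 + 1.1285 + 1.3937 + 0.8245 + 1.3120) / 9 = 10.93390 / 9 = 1.21488
Sum of squared deviations: (−0.00308)² + (+0.11292)² + (−0.11478)² + (+0.13882)² + (+0.06692)² + (−0.08638)² + (+0.17882)² + (−0.39038)² + (+0.09712)² = 0.25095
Variance = 0.25095 / 8 = 0.03137
SE* = √0.03137

SE* = 0.1771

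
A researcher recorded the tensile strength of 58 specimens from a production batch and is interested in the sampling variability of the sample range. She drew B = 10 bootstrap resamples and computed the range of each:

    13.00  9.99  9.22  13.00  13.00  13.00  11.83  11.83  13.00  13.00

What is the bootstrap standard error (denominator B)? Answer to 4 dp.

Bootstrap SE is the standard deviation of the 10 replicate ranges.
Mean of replicates: (13.00 + 9.99 + 9.22 + 13.00 + 13.00 + 13.00 + 11.83 + 11.83 + 13.00 + 13.00) / 10 = 120.87000 / 10 = 12.08700
Sum of squared deviations: (+0.91300)² + (−2.09700)² + (−2.86700)² + (+0.91300)² + (+0.91300)² + (+0.91300)² + (−0.25700)² + (−0.25700)² + (+0.91300)² + (+0.91300)² = 17.75061
Variance = 17.75061 / 10 = 1.77506
SE* = √1.77506

SE* = 1.3323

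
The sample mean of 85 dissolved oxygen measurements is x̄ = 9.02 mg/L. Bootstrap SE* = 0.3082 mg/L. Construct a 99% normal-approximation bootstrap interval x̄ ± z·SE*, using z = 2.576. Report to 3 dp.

(8.226, 9.814)

Margin = 2.576 × 0.3082 = 0.7939
Interval: 9.02 ± 0.7939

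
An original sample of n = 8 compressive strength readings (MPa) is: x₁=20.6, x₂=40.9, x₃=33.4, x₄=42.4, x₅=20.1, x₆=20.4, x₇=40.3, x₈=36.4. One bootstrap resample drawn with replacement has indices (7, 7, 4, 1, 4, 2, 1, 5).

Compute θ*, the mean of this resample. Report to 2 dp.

Resample values: 40.3, 40.3, 42.4, 20.6, 42.4, 40.9, 20.6, 20.1.
Mean = (40.3 + 40.3 + 42.4 + 20.6 + 42.4 + 40.9 + 20.6 + 20.1) / 8 = 267.60 / 8 = 33.45

θ* = 33.45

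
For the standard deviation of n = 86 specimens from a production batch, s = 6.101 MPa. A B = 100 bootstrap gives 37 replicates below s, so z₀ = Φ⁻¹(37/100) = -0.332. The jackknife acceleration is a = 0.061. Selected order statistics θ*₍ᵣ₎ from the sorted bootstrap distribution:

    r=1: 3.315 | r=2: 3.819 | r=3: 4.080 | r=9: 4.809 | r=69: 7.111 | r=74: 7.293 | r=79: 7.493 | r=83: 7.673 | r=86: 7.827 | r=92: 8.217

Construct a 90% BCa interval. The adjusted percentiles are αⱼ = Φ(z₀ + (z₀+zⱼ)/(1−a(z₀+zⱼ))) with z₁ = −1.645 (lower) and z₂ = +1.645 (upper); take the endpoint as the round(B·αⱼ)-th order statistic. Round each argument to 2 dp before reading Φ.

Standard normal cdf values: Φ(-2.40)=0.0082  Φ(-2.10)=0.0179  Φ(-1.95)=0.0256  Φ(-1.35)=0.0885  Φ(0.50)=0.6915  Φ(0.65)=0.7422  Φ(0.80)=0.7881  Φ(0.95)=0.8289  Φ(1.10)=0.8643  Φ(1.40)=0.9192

Lower: z₀ + z₁ = -0.332 + (-1.645) = -1.977; 1 − a(z₀+z₁) = 1 − (0.061)(-1.977) = 1.1206; argument = -0.332 + (-1.977)/1.1206 = -2.0962 → -2.10.
α₁ = Φ(-2.10) = 0.0179; rank = round(100 × 0.0179) = 2; θ*₍2₎ = 3.819.
Upper: z₀ + z₂ = 1.313; 1 − a(z₀+z₂) = 0.9199; argument = 1.0953 → 1.10; α₂ = 0.8643; rank = 86; θ*₍86₎ = 7.827.

(3.819, 7.827)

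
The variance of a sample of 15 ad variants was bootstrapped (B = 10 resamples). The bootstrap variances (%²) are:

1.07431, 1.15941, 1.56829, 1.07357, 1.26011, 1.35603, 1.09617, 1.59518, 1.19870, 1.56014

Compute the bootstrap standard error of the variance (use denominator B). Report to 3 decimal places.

SE* = 0.201

Bootstrap SE is the standard deviation of the 10 replicate variances.
Mean of replicates: (1.07431 + 1.15941 + 1.56829 + 1.07357 + 1.26011 + 1.35603 + 1.09617 + 1.59518 + 1.19870 + 1.56014) / 10 = 12.941910 / 10 = 1.294191
Sum of squared deviations: (−0.219881)² + (−0.134781)² + (+0.274099)² + (−0.220621)² + (−0.034081)² + (+0.061839)² + (−0.198021)² + (+0.300989)² + (−0.095491)² + (+0.265949)² = 0.404957
Variance = 0.404957 / 10 = 0.040496
SE* = √0.040496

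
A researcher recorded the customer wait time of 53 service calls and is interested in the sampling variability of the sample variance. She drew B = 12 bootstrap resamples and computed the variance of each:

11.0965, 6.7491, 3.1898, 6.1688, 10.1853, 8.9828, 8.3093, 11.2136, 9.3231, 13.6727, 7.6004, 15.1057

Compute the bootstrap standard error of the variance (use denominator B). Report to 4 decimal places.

Bootstrap SE is the standard deviation of the 12 replicate variances.
Mean of replicates: (11.0965 + 6.7491 + 3.1898 + 6.1688 + 10.1853 + 8.9828 + 8.3093 + 11.2136 + 9.3231 + 13.6727 + 7.6004 + 15.1057) / 12 = 111.59710 / 12 = 9.29976
Sum of squared deviations: (+1.79674)² + (−2.55066)² + (−6.10996)² + (−3.13096)² + (+0.88554)² + (−0.31696)² + (−0.99046)² + (+1.91384)² + (+0.02334)² + (+4.37294)² + (−1.69936)² + (+5.80594)² = 118.11701
Variance = 118.11701 / 12 = 9.84308
SE* = √9.84308

SE* = 3.1374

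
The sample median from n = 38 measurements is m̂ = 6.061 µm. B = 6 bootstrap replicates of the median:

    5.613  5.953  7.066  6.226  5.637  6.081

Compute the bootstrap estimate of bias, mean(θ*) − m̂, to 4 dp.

mean(θ*) = (5.613 + 5.953 + 7.066 + 6.226 + 5.637 + 6.081) / 6 = 6.09600
bias = 6.09600 − 6.061

bias = +0.0350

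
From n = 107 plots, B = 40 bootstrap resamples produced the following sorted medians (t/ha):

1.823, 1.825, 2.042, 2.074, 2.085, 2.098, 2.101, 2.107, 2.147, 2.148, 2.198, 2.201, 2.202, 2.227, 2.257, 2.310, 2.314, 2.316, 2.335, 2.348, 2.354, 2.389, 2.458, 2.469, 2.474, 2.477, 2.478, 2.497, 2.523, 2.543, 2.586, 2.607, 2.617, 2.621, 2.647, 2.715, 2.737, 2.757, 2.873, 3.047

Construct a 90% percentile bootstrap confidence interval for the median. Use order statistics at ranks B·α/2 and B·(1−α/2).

α = 0.10; lower rank = 40 × 0.050 = 2; upper rank = 40 × 0.950 = 38.
The 2nd smallest replicate is 1.825; the 38th is 2.757.

(1.825, 2.757)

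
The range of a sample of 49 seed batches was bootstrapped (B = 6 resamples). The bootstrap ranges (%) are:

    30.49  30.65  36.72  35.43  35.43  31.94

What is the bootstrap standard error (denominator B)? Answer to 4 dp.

SE* = 2.4972

Bootstrap SE is the standard deviation of the 6 replicate ranges.
Mean of replicates: (30.49 + 30.65 + 36.72 + 35.43 + 35.43 + 31.94) / 6 = 200.66000 / 6 = 33.44333
Sum of squared deviations: (−2.95333)² + (−2.79333)² + (+3.27667)² + (+1.98667)² + (+1.98667)² + (−1.50333)² = 37.41513
Variance = 37.41513 / 6 = 6.23586
SE* = √6.23586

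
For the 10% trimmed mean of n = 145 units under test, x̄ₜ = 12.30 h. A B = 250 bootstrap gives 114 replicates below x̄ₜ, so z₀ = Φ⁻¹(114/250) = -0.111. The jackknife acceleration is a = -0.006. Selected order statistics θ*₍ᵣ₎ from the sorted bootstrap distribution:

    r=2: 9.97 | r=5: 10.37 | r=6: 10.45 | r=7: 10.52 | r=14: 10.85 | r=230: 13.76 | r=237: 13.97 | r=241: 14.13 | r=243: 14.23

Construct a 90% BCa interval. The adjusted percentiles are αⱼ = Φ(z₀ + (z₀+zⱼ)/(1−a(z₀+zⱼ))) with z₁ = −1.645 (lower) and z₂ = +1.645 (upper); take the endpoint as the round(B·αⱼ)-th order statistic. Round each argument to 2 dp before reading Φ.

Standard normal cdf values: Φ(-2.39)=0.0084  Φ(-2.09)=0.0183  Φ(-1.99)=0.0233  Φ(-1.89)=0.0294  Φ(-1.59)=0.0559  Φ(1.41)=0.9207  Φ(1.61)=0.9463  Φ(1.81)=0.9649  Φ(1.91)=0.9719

(10.52, 13.76)

Lower: z₀ + z₁ = -0.111 + (-1.645) = -1.756; 1 − a(z₀+z₁) = 1 − (-0.006)(-1.756) = 0.9895; argument = -0.111 + (-1.756)/0.9895 = -1.8857 → -1.89.
α₁ = Φ(-1.89) = 0.0294; rank = round(250 × 0.0294) = 7; θ*₍7₎ = 10.52.
Upper: z₀ + z₂ = 1.534; 1 − a(z₀+z₂) = 1.0092; argument = 1.4090 → 1.41; α₂ = 0.9207; rank = 230; θ*₍230₎ = 13.76.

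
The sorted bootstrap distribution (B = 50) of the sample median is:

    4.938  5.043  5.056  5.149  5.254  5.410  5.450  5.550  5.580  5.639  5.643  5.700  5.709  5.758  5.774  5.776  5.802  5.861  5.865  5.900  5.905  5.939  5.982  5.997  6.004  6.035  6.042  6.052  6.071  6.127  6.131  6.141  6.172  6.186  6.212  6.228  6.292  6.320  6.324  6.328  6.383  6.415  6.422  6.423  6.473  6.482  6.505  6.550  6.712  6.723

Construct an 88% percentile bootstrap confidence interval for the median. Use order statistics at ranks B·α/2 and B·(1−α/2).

α = 0.12; lower rank = 50 × 0.060 = 3; upper rank = 50 × 0.940 = 47.
The 3rd smallest replicate is 5.056; the 47th is 6.505.

(5.056, 6.505)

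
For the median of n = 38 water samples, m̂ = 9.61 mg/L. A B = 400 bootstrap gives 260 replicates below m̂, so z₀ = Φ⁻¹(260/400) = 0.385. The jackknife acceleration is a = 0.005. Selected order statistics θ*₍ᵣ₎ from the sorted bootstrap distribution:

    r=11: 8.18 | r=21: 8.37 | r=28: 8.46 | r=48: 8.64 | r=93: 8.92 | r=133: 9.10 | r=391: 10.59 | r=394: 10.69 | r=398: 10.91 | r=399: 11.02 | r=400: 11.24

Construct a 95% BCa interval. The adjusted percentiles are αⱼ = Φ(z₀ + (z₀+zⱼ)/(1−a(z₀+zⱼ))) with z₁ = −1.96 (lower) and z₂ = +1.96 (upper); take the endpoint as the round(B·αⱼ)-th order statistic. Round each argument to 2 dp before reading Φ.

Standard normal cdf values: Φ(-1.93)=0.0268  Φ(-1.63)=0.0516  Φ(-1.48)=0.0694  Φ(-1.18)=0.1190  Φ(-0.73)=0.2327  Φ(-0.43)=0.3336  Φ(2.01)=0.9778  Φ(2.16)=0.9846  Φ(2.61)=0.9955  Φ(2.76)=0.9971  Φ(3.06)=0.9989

(8.64, 11.02)

Lower: z₀ + z₁ = 0.385 + (-1.960) = -1.575; 1 − a(z₀+z₁) = 1 − (0.005)(-1.575) = 1.0079; argument = 0.385 + (-1.575)/1.0079 = -1.1777 → -1.18.
α₁ = Φ(-1.18) = 0.1190; rank = round(400 × 0.1190) = 48; θ*₍48₎ = 8.64.
Upper: z₀ + z₂ = 2.345; 1 − a(z₀+z₂) = 0.9883; argument = 2.7578 → 2.76; α₂ = 0.9971; rank = 399; θ*₍399₎ = 11.02.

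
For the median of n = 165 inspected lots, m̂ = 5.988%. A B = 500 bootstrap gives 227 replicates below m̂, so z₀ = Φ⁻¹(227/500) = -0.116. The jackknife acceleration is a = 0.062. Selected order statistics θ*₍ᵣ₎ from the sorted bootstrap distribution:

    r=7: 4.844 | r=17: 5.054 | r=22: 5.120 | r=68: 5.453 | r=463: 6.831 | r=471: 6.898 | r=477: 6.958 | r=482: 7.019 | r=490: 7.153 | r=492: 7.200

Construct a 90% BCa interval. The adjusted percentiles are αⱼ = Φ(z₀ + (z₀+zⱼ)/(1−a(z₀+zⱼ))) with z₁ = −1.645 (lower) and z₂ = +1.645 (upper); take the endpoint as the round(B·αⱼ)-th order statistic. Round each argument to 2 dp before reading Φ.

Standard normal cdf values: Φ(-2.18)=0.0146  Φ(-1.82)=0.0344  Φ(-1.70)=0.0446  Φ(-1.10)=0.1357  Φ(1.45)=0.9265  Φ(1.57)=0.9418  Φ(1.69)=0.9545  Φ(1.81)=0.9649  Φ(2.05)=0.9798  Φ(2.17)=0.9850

Lower: z₀ + z₁ = -0.116 + (-1.645) = -1.761; 1 − a(z₀+z₁) = 1 − (0.062)(-1.761) = 1.1092; argument = -0.116 + (-1.761)/1.1092 = -1.7037 → -1.70.
α₁ = Φ(-1.70) = 0.0446; rank = round(500 × 0.0446) = 22; θ*₍22₎ = 5.120.
Upper: z₀ + z₂ = 1.529; 1 − a(z₀+z₂) = 0.9052; argument = 1.5731 → 1.57; α₂ = 0.9418; rank = 471; θ*₍471₎ = 6.898.

(5.120, 6.898)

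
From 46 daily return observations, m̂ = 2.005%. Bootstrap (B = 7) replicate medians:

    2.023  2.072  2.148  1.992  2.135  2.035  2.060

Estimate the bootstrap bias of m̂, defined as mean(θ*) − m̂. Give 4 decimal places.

mean(θ*) = (2.023 + 2.072 + 2.148 + 1.992 + 2.135 + 2.035 + 2.060) / 7 = 2.06643
bias = 2.06643 − 2.005

bias = +0.0614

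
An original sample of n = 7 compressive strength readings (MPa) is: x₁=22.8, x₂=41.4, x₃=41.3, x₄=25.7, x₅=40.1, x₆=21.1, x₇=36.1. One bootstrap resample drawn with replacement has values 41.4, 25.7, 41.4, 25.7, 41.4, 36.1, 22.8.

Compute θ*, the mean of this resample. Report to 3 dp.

θ* = 33.500

Mean = (41.4 + 25.7 + 41.4 + 25.7 + 41.4 + 36.1 + 22.8) / 7 = 234.50 / 7 = 33.500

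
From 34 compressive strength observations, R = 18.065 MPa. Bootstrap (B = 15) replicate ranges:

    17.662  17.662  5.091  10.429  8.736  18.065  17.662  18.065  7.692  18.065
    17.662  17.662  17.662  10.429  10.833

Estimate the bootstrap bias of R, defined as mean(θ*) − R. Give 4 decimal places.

mean(θ*) = (17.662 + 17.662 + 5.091 + 10.429 + 8.736 + 18.065 + 17.662 + 18.065 + 7.692 + 18.065 + 17.662 + 17.662 + 17.662 + 10.429 + 10.833) / 15 = 14.22513
bias = 14.22513 − 18.065

bias = −3.8399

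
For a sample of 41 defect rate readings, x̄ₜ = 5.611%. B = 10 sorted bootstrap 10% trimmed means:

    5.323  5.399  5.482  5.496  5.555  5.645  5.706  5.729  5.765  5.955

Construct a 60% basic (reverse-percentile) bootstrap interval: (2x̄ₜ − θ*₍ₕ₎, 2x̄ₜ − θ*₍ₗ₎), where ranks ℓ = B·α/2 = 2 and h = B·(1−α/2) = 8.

Percentile endpoints at ranks 2 and 8: θ*₍2₎ = 5.399, θ*₍8₎ = 5.729.
Basic interval reflects these around x̄ₜ:
  lower = 2 × 5.611 − 5.729 = 5.493
  upper = 2 × 5.611 − 5.399 = 5.823

(5.493, 5.823)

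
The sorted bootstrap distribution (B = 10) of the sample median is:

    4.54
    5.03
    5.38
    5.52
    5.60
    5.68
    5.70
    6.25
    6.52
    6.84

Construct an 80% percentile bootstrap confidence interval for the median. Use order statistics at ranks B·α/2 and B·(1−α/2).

(4.54, 6.52)

α = 0.20; lower rank = 10 × 0.100 = 1; upper rank = 10 × 0.900 = 9.
The 1st smallest replicate is 4.54; the 9th is 6.52.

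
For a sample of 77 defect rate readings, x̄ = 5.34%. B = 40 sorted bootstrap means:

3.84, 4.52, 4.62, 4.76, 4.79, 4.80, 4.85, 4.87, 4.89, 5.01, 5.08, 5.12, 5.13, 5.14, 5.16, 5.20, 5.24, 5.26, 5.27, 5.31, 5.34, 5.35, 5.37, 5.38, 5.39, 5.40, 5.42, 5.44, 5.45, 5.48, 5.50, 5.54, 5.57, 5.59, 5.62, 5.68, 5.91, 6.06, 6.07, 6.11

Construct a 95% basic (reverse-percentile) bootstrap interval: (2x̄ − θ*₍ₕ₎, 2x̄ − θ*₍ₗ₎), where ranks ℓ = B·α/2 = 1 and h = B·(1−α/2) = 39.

Percentile endpoints at ranks 1 and 39: θ*₍1₎ = 3.84, θ*₍39₎ = 6.07.
Basic interval reflects these around x̄:
  lower = 2 × 5.34 − 6.07 = 4.61
  upper = 2 × 5.34 − 3.84 = 6.84

(4.61, 6.84)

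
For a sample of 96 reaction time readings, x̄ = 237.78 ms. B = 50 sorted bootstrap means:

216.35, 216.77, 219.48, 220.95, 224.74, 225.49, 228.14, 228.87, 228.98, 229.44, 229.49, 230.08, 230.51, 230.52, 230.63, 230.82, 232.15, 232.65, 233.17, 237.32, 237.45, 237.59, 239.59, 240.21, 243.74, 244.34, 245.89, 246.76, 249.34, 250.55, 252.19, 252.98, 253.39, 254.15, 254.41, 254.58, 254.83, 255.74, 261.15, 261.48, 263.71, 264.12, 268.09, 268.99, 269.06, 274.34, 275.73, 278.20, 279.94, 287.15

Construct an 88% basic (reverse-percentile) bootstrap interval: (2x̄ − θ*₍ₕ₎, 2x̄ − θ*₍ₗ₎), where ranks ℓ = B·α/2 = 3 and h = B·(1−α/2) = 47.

Percentile endpoints at ranks 3 and 47: θ*₍3₎ = 219.48, θ*₍47₎ = 275.73.
Basic interval reflects these around x̄:
  lower = 2 × 237.78 − 275.73 = 199.83
  upper = 2 × 237.78 − 219.48 = 256.08

(199.83, 256.08)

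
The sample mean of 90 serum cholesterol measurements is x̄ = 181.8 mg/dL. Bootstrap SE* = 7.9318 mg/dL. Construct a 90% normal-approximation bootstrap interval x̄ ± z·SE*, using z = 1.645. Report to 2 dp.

(168.75, 194.85)

Margin = 1.645 × 7.9318 = 13.048
Interval: 181.8 ± 13.048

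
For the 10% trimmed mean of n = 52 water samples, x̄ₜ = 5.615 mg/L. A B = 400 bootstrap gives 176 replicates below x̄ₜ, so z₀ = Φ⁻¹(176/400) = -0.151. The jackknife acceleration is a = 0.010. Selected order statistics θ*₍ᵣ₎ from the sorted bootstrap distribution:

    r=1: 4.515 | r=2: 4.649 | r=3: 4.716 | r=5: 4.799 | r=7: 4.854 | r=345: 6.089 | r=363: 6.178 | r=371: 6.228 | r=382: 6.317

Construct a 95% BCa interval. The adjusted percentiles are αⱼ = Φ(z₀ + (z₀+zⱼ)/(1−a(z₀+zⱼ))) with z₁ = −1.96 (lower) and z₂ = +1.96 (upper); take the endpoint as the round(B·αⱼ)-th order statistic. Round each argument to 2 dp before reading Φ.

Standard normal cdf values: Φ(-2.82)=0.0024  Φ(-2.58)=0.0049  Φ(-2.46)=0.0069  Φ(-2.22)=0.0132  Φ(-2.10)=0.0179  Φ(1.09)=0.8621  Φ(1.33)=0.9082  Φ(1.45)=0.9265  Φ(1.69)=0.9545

(4.799, 6.317)

Lower: z₀ + z₁ = -0.151 + (-1.960) = -2.111; 1 − a(z₀+z₁) = 1 − (0.010)(-2.111) = 1.0211; argument = -0.151 + (-2.111)/1.0211 = -2.2184 → -2.22.
α₁ = Φ(-2.22) = 0.0132; rank = round(400 × 0.0132) = 5; θ*₍5₎ = 4.799.
Upper: z₀ + z₂ = 1.809; 1 − a(z₀+z₂) = 0.9819; argument = 1.6913 → 1.69; α₂ = 0.9545; rank = 382; θ*₍382₎ = 6.317.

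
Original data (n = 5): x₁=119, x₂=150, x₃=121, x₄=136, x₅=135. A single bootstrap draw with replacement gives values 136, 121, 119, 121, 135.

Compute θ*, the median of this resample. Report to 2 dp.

θ* = 121.00

Sorted: 119, 121, 121, 135, 136
Median = middle value = 121.00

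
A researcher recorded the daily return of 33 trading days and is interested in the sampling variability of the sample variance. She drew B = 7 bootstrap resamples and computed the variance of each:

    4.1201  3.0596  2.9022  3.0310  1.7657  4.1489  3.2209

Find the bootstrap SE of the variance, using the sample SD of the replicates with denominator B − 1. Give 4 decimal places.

SE* = 0.8102

Bootstrap SE is the standard deviation of the 7 replicate variances.
Mean of replicates: (4.1201 + 3.0596 + 2.9022 + 3.0310 + 1.7657 + 4.1489 + 3.2209) / 7 = 22.24840 / 7 = 3.17834
Sum of squared deviations: (+0.94176)² + (−0.11874)² + (−0.27614)² + (−0.14734)² + (−1.41264)² + (+0.97056)² + (+0.04256)² = 3.93832
Variance = 3.93832 / 6 = 0.65639
SE* = √0.65639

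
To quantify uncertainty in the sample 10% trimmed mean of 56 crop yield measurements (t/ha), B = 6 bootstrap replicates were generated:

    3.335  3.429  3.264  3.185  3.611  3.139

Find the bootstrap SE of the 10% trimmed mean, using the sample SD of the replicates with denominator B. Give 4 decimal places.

Bootstrap SE is the standard deviation of the 6 replicate 10% trimmed means.
Mean of replicates: (3.335 + 3.429 + 3.264 + 3.185 + 3.611 + 3.139) / 6 = 19.96300 / 6 = 3.32717
Sum of squared deviations: (+0.00783)² + (+0.10183)² + (−0.06317)² + (−0.14217)² + (+0.28383)² + (−0.18817)² = 0.15060
Variance = 0.15060 / 6 = 0.02510
SE* = √0.02510

SE* = 0.1584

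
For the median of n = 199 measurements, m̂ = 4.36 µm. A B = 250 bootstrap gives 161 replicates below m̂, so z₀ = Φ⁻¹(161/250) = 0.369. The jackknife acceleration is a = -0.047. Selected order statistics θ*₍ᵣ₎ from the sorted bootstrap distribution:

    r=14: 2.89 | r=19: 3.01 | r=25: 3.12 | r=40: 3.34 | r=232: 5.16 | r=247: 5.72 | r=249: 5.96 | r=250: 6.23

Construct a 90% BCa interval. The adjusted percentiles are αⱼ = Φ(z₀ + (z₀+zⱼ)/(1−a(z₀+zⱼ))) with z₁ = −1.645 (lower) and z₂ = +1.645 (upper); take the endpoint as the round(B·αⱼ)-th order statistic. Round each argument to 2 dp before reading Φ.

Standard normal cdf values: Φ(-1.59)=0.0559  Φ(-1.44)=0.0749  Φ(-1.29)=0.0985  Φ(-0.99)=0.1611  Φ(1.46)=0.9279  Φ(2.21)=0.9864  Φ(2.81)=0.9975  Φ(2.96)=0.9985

Lower: z₀ + z₁ = 0.369 + (-1.645) = -1.276; 1 − a(z₀+z₁) = 1 − (-0.047)(-1.276) = 0.9400; argument = 0.369 + (-1.276)/0.9400 = -0.9884 → -0.99.
α₁ = Φ(-0.99) = 0.1611; rank = round(250 × 0.1611) = 40; θ*₍40₎ = 3.34.
Upper: z₀ + z₂ = 2.014; 1 − a(z₀+z₂) = 1.0947; argument = 2.2088 → 2.21; α₂ = 0.9864; rank = 247; θ*₍247₎ = 5.72.

(3.34, 5.72)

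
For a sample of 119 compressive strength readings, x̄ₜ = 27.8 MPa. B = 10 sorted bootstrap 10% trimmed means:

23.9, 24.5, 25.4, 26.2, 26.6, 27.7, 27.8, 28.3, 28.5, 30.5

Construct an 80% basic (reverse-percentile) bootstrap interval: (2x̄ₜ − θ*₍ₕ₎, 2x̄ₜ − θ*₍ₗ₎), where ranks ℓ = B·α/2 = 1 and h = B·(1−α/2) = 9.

(27.1, 31.7)

Percentile endpoints at ranks 1 and 9: θ*₍1₎ = 23.9, θ*₍9₎ = 28.5.
Basic interval reflects these around x̄ₜ:
  lower = 2 × 27.8 − 28.5 = 27.1
  upper = 2 × 27.8 − 23.9 = 31.7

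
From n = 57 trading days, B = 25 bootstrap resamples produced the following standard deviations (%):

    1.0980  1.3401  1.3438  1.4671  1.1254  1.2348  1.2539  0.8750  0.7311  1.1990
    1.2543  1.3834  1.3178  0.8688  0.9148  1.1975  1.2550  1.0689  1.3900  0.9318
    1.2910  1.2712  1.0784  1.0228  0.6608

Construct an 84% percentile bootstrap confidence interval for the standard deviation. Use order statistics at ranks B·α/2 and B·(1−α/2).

(0.7311, 1.3834)

Sorted replicates: 0.6608, 0.7311, 0.8688, 0.8750, 0.9148, 0.9318, 1.0228, 1.0689, 1.0784, 1.0980, 1.1254, 1.1975, 1.1990, 1.2348, 1.2539, 1.2543, 1.2550, 1.2712, 1.2910, 1.3178, 1.3401, 1.3438, 1.3834, 1.3900, 1.4671
α = 0.16; lower rank = 25 × 0.080 = 2; upper rank = 25 × 0.920 = 23.
The 2nd smallest replicate is 0.7311; the 23rd is 1.3834.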